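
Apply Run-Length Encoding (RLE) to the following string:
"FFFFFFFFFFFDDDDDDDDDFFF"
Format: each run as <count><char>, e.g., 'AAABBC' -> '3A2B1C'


Scanning runs left to right:
  i=0: run of 'F' x 11 -> '11F'
  i=11: run of 'D' x 9 -> '9D'
  i=20: run of 'F' x 3 -> '3F'

RLE = 11F9D3F


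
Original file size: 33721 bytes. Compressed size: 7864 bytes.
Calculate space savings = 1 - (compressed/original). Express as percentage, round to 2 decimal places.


ratio = compressed/original = 7864/33721 = 0.233208
savings = 1 - ratio = 1 - 0.233208 = 0.766792
as a percentage: 0.766792 * 100 = 76.68%

Space savings = 1 - 7864/33721 = 76.68%


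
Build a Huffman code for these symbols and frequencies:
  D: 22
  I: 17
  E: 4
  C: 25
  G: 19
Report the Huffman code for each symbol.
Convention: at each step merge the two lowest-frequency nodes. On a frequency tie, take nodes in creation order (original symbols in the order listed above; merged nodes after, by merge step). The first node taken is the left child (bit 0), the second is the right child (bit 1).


Huffman tree construction:
Step 1: Merge E(4) + I(17) = 21
Step 2: Merge G(19) + (E+I)(21) = 40
Step 3: Merge D(22) + C(25) = 47
Step 4: Merge (G+(E+I))(40) + (D+C)(47) = 87
Read each symbol's code off the tree from the root (left child = 0, right child = 1).

Codes:
  D: 10 (length 2)
  I: 011 (length 3)
  E: 010 (length 3)
  C: 11 (length 2)
  G: 00 (length 2)
Average code length: 195/87 = 2.2414 bits/symbol


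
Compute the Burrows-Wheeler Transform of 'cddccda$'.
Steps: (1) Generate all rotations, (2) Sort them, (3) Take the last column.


Rotations (sorted):
  0: $cddccda -> last char: a
  1: a$cddccd -> last char: d
  2: ccda$cdd -> last char: d
  3: cda$cddc -> last char: c
  4: cddccda$ -> last char: $
  5: da$cddcc -> last char: c
  6: dccda$cd -> last char: d
  7: ddccda$c -> last char: c


BWT = addc$cdc


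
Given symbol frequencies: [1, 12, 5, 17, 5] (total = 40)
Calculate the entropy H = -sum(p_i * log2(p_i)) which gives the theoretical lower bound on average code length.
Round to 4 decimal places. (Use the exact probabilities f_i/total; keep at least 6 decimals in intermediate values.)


Per-symbol terms -p_i * log2(p_i) with p_i = f_i/40:
  p = 1/40 = 0.025000: log2(p) = -5.321928, -p*log2(p) = 0.133048
  p = 12/40 = 0.300000: log2(p) = -1.736966, -p*log2(p) = 0.521090
  p = 5/40 = 0.125000: log2(p) = -3.000000, -p*log2(p) = 0.375000
  p = 17/40 = 0.425000: log2(p) = -1.234465, -p*log2(p) = 0.524648
  p = 5/40 = 0.125000: log2(p) = -3.000000, -p*log2(p) = 0.375000
H = 0.133048 + 0.521090 + 0.375000 + 0.524648 + 0.375000 = 1.928786

H = 1.9288 bits/symbol


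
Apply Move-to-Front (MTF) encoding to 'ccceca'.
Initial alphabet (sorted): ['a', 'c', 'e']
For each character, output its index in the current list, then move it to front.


MTF encoding:
'c': index 1 in ['a', 'c', 'e'] -> ['c', 'a', 'e']
'c': index 0 in ['c', 'a', 'e'] -> ['c', 'a', 'e']
'c': index 0 in ['c', 'a', 'e'] -> ['c', 'a', 'e']
'e': index 2 in ['c', 'a', 'e'] -> ['e', 'c', 'a']
'c': index 1 in ['e', 'c', 'a'] -> ['c', 'e', 'a']
'a': index 2 in ['c', 'e', 'a'] -> ['a', 'c', 'e']


Output: [1, 0, 0, 2, 1, 2]


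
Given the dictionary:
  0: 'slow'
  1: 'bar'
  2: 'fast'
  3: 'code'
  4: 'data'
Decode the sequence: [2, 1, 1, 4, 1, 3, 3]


Look up each index in the dictionary:
  2 -> 'fast'
  1 -> 'bar'
  1 -> 'bar'
  4 -> 'data'
  1 -> 'bar'
  3 -> 'code'
  3 -> 'code'

Decoded: "fast bar bar data bar code code"


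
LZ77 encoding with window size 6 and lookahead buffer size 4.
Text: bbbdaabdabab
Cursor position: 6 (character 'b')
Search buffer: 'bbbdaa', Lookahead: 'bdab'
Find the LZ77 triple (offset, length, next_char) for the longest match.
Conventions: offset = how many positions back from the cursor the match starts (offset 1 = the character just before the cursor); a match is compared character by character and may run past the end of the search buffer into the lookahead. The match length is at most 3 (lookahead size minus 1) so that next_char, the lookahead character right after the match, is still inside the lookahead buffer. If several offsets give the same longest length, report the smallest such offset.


Try each offset into the search buffer:
  offset=1 (pos 5, char 'a'): match length 0
  offset=2 (pos 4, char 'a'): match length 0
  offset=3 (pos 3, char 'd'): match length 0
  offset=4 (pos 2, char 'b'): match length 3
  offset=5 (pos 1, char 'b'): match length 1
  offset=6 (pos 0, char 'b'): match length 1
Longest match has length 3 at offset 4.
next_char = character at position 6 + 3 = 9 -> 'b'

Best match: offset=4, length=3 (matching 'bda' starting at position 2)
LZ77 triple: (4, 3, 'b')


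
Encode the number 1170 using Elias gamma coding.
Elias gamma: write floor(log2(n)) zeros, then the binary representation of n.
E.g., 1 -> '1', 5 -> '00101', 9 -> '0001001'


num_bits = floor(log2(1170)) + 1 = 11
leading_zeros = num_bits - 1 = 10
binary(1170) = 10010010010

Elias gamma(1170) = '0000000000' + '10010010010' = 000000000010010010010 (21 bits)


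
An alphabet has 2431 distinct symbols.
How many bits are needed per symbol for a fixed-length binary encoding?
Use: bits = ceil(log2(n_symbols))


log2(2431) = 11.2473
Bracket: 2^11 = 2048 < 2431 <= 2^12 = 4096
So ceil(log2(2431)) = 12

bits = ceil(log2(2431)) = ceil(11.2473) = 12 bits


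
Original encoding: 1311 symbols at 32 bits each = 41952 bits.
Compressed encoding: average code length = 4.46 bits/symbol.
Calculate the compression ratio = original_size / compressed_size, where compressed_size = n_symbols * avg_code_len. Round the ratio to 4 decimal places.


original_size = n_symbols * orig_bits = 1311 * 32 = 41952 bits
compressed_size = n_symbols * avg_code_len = 1311 * 4.46 = 5847.06 bits
ratio = original_size / compressed_size = 41952 / 5847.06 = 7.1749

Compression ratio = 7.1749


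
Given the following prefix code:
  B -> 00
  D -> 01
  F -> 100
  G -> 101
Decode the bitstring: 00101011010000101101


Decoding step by step:
Bits 00 -> B
Bits 101 -> G
Bits 01 -> D
Bits 101 -> G
Bits 00 -> B
Bits 00 -> B
Bits 101 -> G
Bits 101 -> G


Decoded message: BGDGBBGG


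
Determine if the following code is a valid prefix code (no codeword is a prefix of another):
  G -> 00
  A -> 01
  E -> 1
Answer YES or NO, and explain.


Checking each pair (does one codeword prefix another?):
  G='00' vs A='01': no prefix
  G='00' vs E='1': no prefix
  A='01' vs G='00': no prefix
  A='01' vs E='1': no prefix
  E='1' vs G='00': no prefix
  E='1' vs A='01': no prefix
No violation found over all pairs.

YES -- this is a valid prefix code. No codeword is a prefix of any other codeword.


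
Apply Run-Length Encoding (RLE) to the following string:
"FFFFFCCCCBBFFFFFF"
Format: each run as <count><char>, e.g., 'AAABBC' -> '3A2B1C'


Scanning runs left to right:
  i=0: run of 'F' x 5 -> '5F'
  i=5: run of 'C' x 4 -> '4C'
  i=9: run of 'B' x 2 -> '2B'
  i=11: run of 'F' x 6 -> '6F'

RLE = 5F4C2B6F


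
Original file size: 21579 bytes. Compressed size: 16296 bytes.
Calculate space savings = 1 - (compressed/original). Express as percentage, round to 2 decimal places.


ratio = compressed/original = 16296/21579 = 0.755179
savings = 1 - ratio = 1 - 0.755179 = 0.244821
as a percentage: 0.244821 * 100 = 24.48%

Space savings = 1 - 16296/21579 = 24.48%


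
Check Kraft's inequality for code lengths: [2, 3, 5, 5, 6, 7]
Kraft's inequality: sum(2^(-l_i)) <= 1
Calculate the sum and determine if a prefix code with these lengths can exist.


Sum = 2^(-2) + 2^(-3) + 2^(-5) + 2^(-5) + 2^(-6) + 2^(-7)
    = 0.25 + 0.125 + 0.03125 + 0.03125 + 0.015625 + 0.0078125
    = 59/128 = 0.4609375
Since 0.4609375 <= 1, Kraft's inequality IS satisfied.
A prefix code with these lengths CAN exist.

Kraft sum = 0.4609375. Satisfied.


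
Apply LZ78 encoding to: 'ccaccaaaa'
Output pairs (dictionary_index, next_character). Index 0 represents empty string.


LZ78 encoding steps:
Dictionary: {0: ''}
Step 1: w='' (idx 0), next='c' -> output (0, 'c'), add 'c' as idx 1
Step 2: w='c' (idx 1), next='a' -> output (1, 'a'), add 'ca' as idx 2
Step 3: w='c' (idx 1), next='c' -> output (1, 'c'), add 'cc' as idx 3
Step 4: w='' (idx 0), next='a' -> output (0, 'a'), add 'a' as idx 4
Step 5: w='a' (idx 4), next='a' -> output (4, 'a'), add 'aa' as idx 5
Step 6: w='a' (idx 4), end of input -> output (4, '')


Encoded: [(0, 'c'), (1, 'a'), (1, 'c'), (0, 'a'), (4, 'a'), (4, '')]


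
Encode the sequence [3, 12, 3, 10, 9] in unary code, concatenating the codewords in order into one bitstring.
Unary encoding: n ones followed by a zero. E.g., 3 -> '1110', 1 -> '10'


Encode each number as n ones followed by a terminating 0:
  3 -> 1110 (4 bits)
  12 -> 1111111111110 (13 bits)
  3 -> 1110 (4 bits)
  10 -> 11111111110 (11 bits)
  9 -> 1111111110 (10 bits)
Total length = 4 + 13 + 4 + 11 + 10 = 42 bits.

Unary([3, 12, 3, 10, 9]) = 111011111111111101110111111111101111111110 (42 bits)


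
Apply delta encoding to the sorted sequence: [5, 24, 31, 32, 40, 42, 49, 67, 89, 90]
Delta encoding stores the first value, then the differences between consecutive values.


First value: 5
Deltas:
  24 - 5 = 19
  31 - 24 = 7
  32 - 31 = 1
  40 - 32 = 8
  42 - 40 = 2
  49 - 42 = 7
  67 - 49 = 18
  89 - 67 = 22
  90 - 89 = 1


Delta encoded: [5, 19, 7, 1, 8, 2, 7, 18, 22, 1]


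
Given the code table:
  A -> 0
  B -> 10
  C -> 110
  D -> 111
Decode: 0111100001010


Decoding:
0 -> A
111 -> D
10 -> B
0 -> A
0 -> A
0 -> A
10 -> B
10 -> B


Result: ADBAAABB


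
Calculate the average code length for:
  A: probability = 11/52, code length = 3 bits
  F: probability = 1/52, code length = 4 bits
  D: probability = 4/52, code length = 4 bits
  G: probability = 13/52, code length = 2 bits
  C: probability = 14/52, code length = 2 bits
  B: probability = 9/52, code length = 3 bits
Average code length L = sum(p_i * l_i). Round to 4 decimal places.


Weighted contributions p_i * l_i:
  A: (11/52) * 3 = 33/52
  F: (1/52) * 4 = 4/52
  D: (4/52) * 4 = 16/52
  G: (13/52) * 2 = 26/52
  C: (14/52) * 2 = 28/52
  B: (9/52) * 3 = 27/52
Sum = (33 + 4 + 16 + 26 + 28 + 27)/52 = 134/52

L = 134/52 = 2.5769 bits/symbol


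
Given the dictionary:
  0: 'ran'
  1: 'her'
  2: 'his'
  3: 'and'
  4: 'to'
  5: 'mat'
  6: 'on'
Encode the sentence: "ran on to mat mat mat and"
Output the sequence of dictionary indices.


Look up each word in the dictionary:
  'ran' -> 0
  'on' -> 6
  'to' -> 4
  'mat' -> 5
  'mat' -> 5
  'mat' -> 5
  'and' -> 3

Encoded: [0, 6, 4, 5, 5, 5, 3]


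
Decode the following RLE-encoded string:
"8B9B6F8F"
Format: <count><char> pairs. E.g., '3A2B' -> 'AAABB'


Expanding each <count><char> pair:
  8B -> 'BBBBBBBB'
  9B -> 'BBBBBBBBB'
  6F -> 'FFFFFF'
  8F -> 'FFFFFFFF'

Decoded = BBBBBBBBBBBBBBBBBFFFFFFFFFFFFFF


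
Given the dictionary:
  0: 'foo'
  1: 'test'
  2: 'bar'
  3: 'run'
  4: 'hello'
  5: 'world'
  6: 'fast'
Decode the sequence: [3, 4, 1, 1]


Look up each index in the dictionary:
  3 -> 'run'
  4 -> 'hello'
  1 -> 'test'
  1 -> 'test'

Decoded: "run hello test test"


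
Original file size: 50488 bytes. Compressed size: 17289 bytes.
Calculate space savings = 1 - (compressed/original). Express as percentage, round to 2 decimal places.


ratio = compressed/original = 17289/50488 = 0.342438
savings = 1 - ratio = 1 - 0.342438 = 0.657562
as a percentage: 0.657562 * 100 = 65.76%

Space savings = 1 - 17289/50488 = 65.76%


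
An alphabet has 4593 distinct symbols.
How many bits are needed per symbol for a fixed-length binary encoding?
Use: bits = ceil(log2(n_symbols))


log2(4593) = 12.1652
Bracket: 2^12 = 4096 < 4593 <= 2^13 = 8192
So ceil(log2(4593)) = 13

bits = ceil(log2(4593)) = ceil(12.1652) = 13 bits


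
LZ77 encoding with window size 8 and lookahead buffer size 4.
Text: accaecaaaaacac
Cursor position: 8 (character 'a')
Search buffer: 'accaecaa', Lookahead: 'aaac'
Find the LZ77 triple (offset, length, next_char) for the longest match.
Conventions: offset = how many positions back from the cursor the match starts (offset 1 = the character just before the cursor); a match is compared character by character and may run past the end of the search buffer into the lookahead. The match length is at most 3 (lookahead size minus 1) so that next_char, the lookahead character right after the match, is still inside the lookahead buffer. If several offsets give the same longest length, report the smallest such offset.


Try each offset into the search buffer:
  offset=1 (pos 7, char 'a'): match length 3
  offset=2 (pos 6, char 'a'): match length 3
  offset=3 (pos 5, char 'c'): match length 0
  offset=4 (pos 4, char 'e'): match length 0
  offset=5 (pos 3, char 'a'): match length 1
  offset=6 (pos 2, char 'c'): match length 0
  offset=7 (pos 1, char 'c'): match length 0
  offset=8 (pos 0, char 'a'): match length 1
Longest match has length 3, found at offsets 1, 2; take the smallest, offset 1.
next_char = character at position 8 + 3 = 11 -> 'c'

Best match: offset=1, length=3 (matching 'aaa' starting at position 7)
LZ77 triple: (1, 3, 'c')


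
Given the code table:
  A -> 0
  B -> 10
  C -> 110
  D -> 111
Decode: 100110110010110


Decoding:
10 -> B
0 -> A
110 -> C
110 -> C
0 -> A
10 -> B
110 -> C


Result: BACCABC


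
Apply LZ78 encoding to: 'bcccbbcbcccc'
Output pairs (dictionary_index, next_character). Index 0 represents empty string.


LZ78 encoding steps:
Dictionary: {0: ''}
Step 1: w='' (idx 0), next='b' -> output (0, 'b'), add 'b' as idx 1
Step 2: w='' (idx 0), next='c' -> output (0, 'c'), add 'c' as idx 2
Step 3: w='c' (idx 2), next='c' -> output (2, 'c'), add 'cc' as idx 3
Step 4: w='b' (idx 1), next='b' -> output (1, 'b'), add 'bb' as idx 4
Step 5: w='c' (idx 2), next='b' -> output (2, 'b'), add 'cb' as idx 5
Step 6: w='cc' (idx 3), next='c' -> output (3, 'c'), add 'ccc' as idx 6
Step 7: w='c' (idx 2), end of input -> output (2, '')


Encoded: [(0, 'b'), (0, 'c'), (2, 'c'), (1, 'b'), (2, 'b'), (3, 'c'), (2, '')]


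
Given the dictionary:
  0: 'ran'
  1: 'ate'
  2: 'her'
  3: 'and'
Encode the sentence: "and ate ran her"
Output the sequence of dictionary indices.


Look up each word in the dictionary:
  'and' -> 3
  'ate' -> 1
  'ran' -> 0
  'her' -> 2

Encoded: [3, 1, 0, 2]


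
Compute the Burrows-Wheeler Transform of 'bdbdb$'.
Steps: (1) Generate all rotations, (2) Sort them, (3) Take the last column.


Rotations (sorted):
  0: $bdbdb -> last char: b
  1: b$bdbd -> last char: d
  2: bdb$bd -> last char: d
  3: bdbdb$ -> last char: $
  4: db$bdb -> last char: b
  5: dbdb$b -> last char: b


BWT = bdd$bb


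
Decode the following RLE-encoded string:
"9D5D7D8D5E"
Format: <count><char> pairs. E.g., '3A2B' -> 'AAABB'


Expanding each <count><char> pair:
  9D -> 'DDDDDDDDD'
  5D -> 'DDDDD'
  7D -> 'DDDDDDD'
  8D -> 'DDDDDDDD'
  5E -> 'EEEEE'

Decoded = DDDDDDDDDDDDDDDDDDDDDDDDDDDDDEEEEE


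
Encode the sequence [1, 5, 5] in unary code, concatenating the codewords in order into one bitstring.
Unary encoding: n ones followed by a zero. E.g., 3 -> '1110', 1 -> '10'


Encode each number as n ones followed by a terminating 0:
  1 -> 10 (2 bits)
  5 -> 111110 (6 bits)
  5 -> 111110 (6 bits)
Total length = 2 + 6 + 6 = 14 bits.

Unary([1, 5, 5]) = 10111110111110 (14 bits)


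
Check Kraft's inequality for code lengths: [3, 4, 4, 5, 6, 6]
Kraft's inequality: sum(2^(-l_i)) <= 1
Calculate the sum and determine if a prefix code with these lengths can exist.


Sum = 2^(-3) + 2^(-4) + 2^(-4) + 2^(-5) + 2^(-6) + 2^(-6)
    = 0.125 + 0.0625 + 0.0625 + 0.03125 + 0.015625 + 0.015625
    = 20/64 = 0.3125
Since 0.3125 <= 1, Kraft's inequality IS satisfied.
A prefix code with these lengths CAN exist.

Kraft sum = 0.3125. Satisfied.


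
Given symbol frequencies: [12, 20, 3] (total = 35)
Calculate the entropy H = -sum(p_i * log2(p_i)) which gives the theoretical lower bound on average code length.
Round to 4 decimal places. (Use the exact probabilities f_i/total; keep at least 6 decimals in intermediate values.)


Per-symbol terms -p_i * log2(p_i) with p_i = f_i/35:
  p = 12/35 = 0.342857: log2(p) = -1.544321, -p*log2(p) = 0.529481
  p = 20/35 = 0.571429: log2(p) = -0.807355, -p*log2(p) = 0.461346
  p = 3/35 = 0.085714: log2(p) = -3.544321, -p*log2(p) = 0.303799
H = 0.529481 + 0.461346 + 0.303799 = 1.294626

H = 1.2946 bits/symbol


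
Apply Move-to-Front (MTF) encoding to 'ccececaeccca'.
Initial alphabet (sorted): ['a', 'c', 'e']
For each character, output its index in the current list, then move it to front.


MTF encoding:
'c': index 1 in ['a', 'c', 'e'] -> ['c', 'a', 'e']
'c': index 0 in ['c', 'a', 'e'] -> ['c', 'a', 'e']
'e': index 2 in ['c', 'a', 'e'] -> ['e', 'c', 'a']
'c': index 1 in ['e', 'c', 'a'] -> ['c', 'e', 'a']
'e': index 1 in ['c', 'e', 'a'] -> ['e', 'c', 'a']
'c': index 1 in ['e', 'c', 'a'] -> ['c', 'e', 'a']
'a': index 2 in ['c', 'e', 'a'] -> ['a', 'c', 'e']
'e': index 2 in ['a', 'c', 'e'] -> ['e', 'a', 'c']
'c': index 2 in ['e', 'a', 'c'] -> ['c', 'e', 'a']
'c': index 0 in ['c', 'e', 'a'] -> ['c', 'e', 'a']
'c': index 0 in ['c', 'e', 'a'] -> ['c', 'e', 'a']
'a': index 2 in ['c', 'e', 'a'] -> ['a', 'c', 'e']


Output: [1, 0, 2, 1, 1, 1, 2, 2, 2, 0, 0, 2]


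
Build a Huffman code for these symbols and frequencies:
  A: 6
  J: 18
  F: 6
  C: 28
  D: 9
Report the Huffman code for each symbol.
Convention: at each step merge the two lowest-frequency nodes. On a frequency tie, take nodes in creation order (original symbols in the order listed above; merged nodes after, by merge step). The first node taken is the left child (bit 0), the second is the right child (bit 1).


Huffman tree construction:
Step 1: Merge A(6) + F(6) = 12
Step 2: Merge D(9) + (A+F)(12) = 21
Step 3: Merge J(18) + (D+(A+F))(21) = 39
Step 4: Merge C(28) + (J+(D+(A+F)))(39) = 67
Read each symbol's code off the tree from the root (left child = 0, right child = 1).

Codes:
  A: 1110 (length 4)
  J: 10 (length 2)
  F: 1111 (length 4)
  C: 0 (length 1)
  D: 110 (length 3)
Average code length: 139/67 = 2.0746 bits/symbol


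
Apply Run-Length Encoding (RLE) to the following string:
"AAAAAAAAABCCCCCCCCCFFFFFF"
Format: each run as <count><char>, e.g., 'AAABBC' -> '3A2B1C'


Scanning runs left to right:
  i=0: run of 'A' x 9 -> '9A'
  i=9: run of 'B' x 1 -> '1B'
  i=10: run of 'C' x 9 -> '9C'
  i=19: run of 'F' x 6 -> '6F'

RLE = 9A1B9C6F


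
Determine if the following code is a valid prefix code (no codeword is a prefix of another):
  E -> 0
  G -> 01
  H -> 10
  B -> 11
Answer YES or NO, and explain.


Checking each pair (does one codeword prefix another?):
  E='0' vs G='01': prefix -- VIOLATION

NO -- this is NOT a valid prefix code. E (0) is a prefix of G (01).


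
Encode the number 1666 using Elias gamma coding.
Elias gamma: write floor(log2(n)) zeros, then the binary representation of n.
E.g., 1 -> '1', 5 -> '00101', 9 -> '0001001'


num_bits = floor(log2(1666)) + 1 = 11
leading_zeros = num_bits - 1 = 10
binary(1666) = 11010000010

Elias gamma(1666) = '0000000000' + '11010000010' = 000000000011010000010 (21 bits)


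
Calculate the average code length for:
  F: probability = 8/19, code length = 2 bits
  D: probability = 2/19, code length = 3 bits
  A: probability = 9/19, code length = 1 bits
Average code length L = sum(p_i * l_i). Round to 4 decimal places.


Weighted contributions p_i * l_i:
  F: (8/19) * 2 = 16/19
  D: (2/19) * 3 = 6/19
  A: (9/19) * 1 = 9/19
Sum = (16 + 6 + 9)/19 = 31/19

L = 31/19 = 1.6316 bits/symbol


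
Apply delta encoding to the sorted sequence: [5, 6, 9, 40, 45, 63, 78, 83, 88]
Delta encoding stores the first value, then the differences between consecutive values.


First value: 5
Deltas:
  6 - 5 = 1
  9 - 6 = 3
  40 - 9 = 31
  45 - 40 = 5
  63 - 45 = 18
  78 - 63 = 15
  83 - 78 = 5
  88 - 83 = 5


Delta encoded: [5, 1, 3, 31, 5, 18, 15, 5, 5]


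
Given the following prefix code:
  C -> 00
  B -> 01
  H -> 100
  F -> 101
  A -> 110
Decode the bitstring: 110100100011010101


Decoding step by step:
Bits 110 -> A
Bits 100 -> H
Bits 100 -> H
Bits 01 -> B
Bits 101 -> F
Bits 01 -> B
Bits 01 -> B


Decoded message: AHHBFBB


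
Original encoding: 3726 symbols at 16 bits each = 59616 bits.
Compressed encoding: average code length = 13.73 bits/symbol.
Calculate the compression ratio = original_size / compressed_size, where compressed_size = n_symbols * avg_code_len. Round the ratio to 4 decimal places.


original_size = n_symbols * orig_bits = 3726 * 16 = 59616 bits
compressed_size = n_symbols * avg_code_len = 3726 * 13.73 = 51157.98 bits
ratio = original_size / compressed_size = 59616 / 51157.98 = 1.1653

Compression ratio = 1.1653


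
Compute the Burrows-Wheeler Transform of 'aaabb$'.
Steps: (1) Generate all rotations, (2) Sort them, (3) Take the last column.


Rotations (sorted):
  0: $aaabb -> last char: b
  1: aaabb$ -> last char: $
  2: aabb$a -> last char: a
  3: abb$aa -> last char: a
  4: b$aaab -> last char: b
  5: bb$aaa -> last char: a


BWT = b$aaba


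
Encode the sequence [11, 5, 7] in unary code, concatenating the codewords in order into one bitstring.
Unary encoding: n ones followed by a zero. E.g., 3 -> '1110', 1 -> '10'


Encode each number as n ones followed by a terminating 0:
  11 -> 111111111110 (12 bits)
  5 -> 111110 (6 bits)
  7 -> 11111110 (8 bits)
Total length = 12 + 6 + 8 = 26 bits.

Unary([11, 5, 7]) = 11111111111011111011111110 (26 bits)


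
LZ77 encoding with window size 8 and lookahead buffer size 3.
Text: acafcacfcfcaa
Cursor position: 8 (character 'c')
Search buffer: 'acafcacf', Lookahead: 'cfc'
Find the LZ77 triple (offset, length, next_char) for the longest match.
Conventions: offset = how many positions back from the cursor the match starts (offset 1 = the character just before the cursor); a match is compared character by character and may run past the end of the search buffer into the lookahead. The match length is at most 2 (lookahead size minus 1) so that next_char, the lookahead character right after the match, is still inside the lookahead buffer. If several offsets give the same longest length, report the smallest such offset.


Try each offset into the search buffer:
  offset=1 (pos 7, char 'f'): match length 0
  offset=2 (pos 6, char 'c'): match length 2
  offset=3 (pos 5, char 'a'): match length 0
  offset=4 (pos 4, char 'c'): match length 1
  offset=5 (pos 3, char 'f'): match length 0
  offset=6 (pos 2, char 'a'): match length 0
  offset=7 (pos 1, char 'c'): match length 1
  offset=8 (pos 0, char 'a'): match length 0
Longest match has length 2 at offset 2.
next_char = character at position 8 + 2 = 10 -> 'c'

Best match: offset=2, length=2 (matching 'cf' starting at position 6)
LZ77 triple: (2, 2, 'c')


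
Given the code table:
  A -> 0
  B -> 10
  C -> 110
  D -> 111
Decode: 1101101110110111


Decoding:
110 -> C
110 -> C
111 -> D
0 -> A
110 -> C
111 -> D


Result: CCDACD


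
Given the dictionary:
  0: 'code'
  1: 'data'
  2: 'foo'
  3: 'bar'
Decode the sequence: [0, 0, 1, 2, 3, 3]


Look up each index in the dictionary:
  0 -> 'code'
  0 -> 'code'
  1 -> 'data'
  2 -> 'foo'
  3 -> 'bar'
  3 -> 'bar'

Decoded: "code code data foo bar bar"


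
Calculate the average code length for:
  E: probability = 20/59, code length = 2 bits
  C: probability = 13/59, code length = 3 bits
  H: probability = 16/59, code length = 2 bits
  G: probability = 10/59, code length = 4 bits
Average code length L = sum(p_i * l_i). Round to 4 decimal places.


Weighted contributions p_i * l_i:
  E: (20/59) * 2 = 40/59
  C: (13/59) * 3 = 39/59
  H: (16/59) * 2 = 32/59
  G: (10/59) * 4 = 40/59
Sum = (40 + 39 + 32 + 40)/59 = 151/59

L = 151/59 = 2.5593 bits/symbol


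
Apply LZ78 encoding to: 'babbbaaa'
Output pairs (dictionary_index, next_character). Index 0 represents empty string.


LZ78 encoding steps:
Dictionary: {0: ''}
Step 1: w='' (idx 0), next='b' -> output (0, 'b'), add 'b' as idx 1
Step 2: w='' (idx 0), next='a' -> output (0, 'a'), add 'a' as idx 2
Step 3: w='b' (idx 1), next='b' -> output (1, 'b'), add 'bb' as idx 3
Step 4: w='b' (idx 1), next='a' -> output (1, 'a'), add 'ba' as idx 4
Step 5: w='a' (idx 2), next='a' -> output (2, 'a'), add 'aa' as idx 5


Encoded: [(0, 'b'), (0, 'a'), (1, 'b'), (1, 'a'), (2, 'a')]


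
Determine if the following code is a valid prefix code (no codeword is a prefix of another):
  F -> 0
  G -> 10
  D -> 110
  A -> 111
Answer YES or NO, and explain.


Checking each pair (does one codeword prefix another?):
  F='0' vs G='10': no prefix
  F='0' vs D='110': no prefix
  F='0' vs A='111': no prefix
  G='10' vs F='0': no prefix
  G='10' vs D='110': no prefix
  G='10' vs A='111': no prefix
  D='110' vs F='0': no prefix
  D='110' vs G='10': no prefix
  D='110' vs A='111': no prefix
  A='111' vs F='0': no prefix
  A='111' vs G='10': no prefix
  A='111' vs D='110': no prefix
No violation found over all pairs.

YES -- this is a valid prefix code. No codeword is a prefix of any other codeword.


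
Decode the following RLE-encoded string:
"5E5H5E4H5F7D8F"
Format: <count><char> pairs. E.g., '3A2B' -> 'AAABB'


Expanding each <count><char> pair:
  5E -> 'EEEEE'
  5H -> 'HHHHH'
  5E -> 'EEEEE'
  4H -> 'HHHH'
  5F -> 'FFFFF'
  7D -> 'DDDDDDD'
  8F -> 'FFFFFFFF'

Decoded = EEEEEHHHHHEEEEEHHHHFFFFFDDDDDDDFFFFFFFF


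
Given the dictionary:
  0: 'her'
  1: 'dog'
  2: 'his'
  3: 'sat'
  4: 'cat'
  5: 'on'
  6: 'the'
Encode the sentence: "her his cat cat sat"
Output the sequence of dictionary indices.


Look up each word in the dictionary:
  'her' -> 0
  'his' -> 2
  'cat' -> 4
  'cat' -> 4
  'sat' -> 3

Encoded: [0, 2, 4, 4, 3]


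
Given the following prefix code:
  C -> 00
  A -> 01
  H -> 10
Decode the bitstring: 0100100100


Decoding step by step:
Bits 01 -> A
Bits 00 -> C
Bits 10 -> H
Bits 01 -> A
Bits 00 -> C


Decoded message: ACHAC


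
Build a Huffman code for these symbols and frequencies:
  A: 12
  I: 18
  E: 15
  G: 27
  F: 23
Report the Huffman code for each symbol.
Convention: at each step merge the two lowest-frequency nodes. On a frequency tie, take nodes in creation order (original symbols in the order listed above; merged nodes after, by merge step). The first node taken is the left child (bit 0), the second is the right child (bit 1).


Huffman tree construction:
Step 1: Merge A(12) + E(15) = 27
Step 2: Merge I(18) + F(23) = 41
Step 3: Merge G(27) + (A+E)(27) = 54
Step 4: Merge (I+F)(41) + (G+(A+E))(54) = 95
Read each symbol's code off the tree from the root (left child = 0, right child = 1).

Codes:
  A: 110 (length 3)
  I: 00 (length 2)
  E: 111 (length 3)
  G: 10 (length 2)
  F: 01 (length 2)
Average code length: 217/95 = 2.2842 bits/symbol


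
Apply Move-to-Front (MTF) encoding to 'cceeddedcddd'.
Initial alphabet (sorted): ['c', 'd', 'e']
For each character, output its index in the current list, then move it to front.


MTF encoding:
'c': index 0 in ['c', 'd', 'e'] -> ['c', 'd', 'e']
'c': index 0 in ['c', 'd', 'e'] -> ['c', 'd', 'e']
'e': index 2 in ['c', 'd', 'e'] -> ['e', 'c', 'd']
'e': index 0 in ['e', 'c', 'd'] -> ['e', 'c', 'd']
'd': index 2 in ['e', 'c', 'd'] -> ['d', 'e', 'c']
'd': index 0 in ['d', 'e', 'c'] -> ['d', 'e', 'c']
'e': index 1 in ['d', 'e', 'c'] -> ['e', 'd', 'c']
'd': index 1 in ['e', 'd', 'c'] -> ['d', 'e', 'c']
'c': index 2 in ['d', 'e', 'c'] -> ['c', 'd', 'e']
'd': index 1 in ['c', 'd', 'e'] -> ['d', 'c', 'e']
'd': index 0 in ['d', 'c', 'e'] -> ['d', 'c', 'e']
'd': index 0 in ['d', 'c', 'e'] -> ['d', 'c', 'e']


Output: [0, 0, 2, 0, 2, 0, 1, 1, 2, 1, 0, 0]


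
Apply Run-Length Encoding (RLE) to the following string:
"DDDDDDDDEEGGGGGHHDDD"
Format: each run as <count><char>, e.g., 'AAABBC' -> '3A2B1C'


Scanning runs left to right:
  i=0: run of 'D' x 8 -> '8D'
  i=8: run of 'E' x 2 -> '2E'
  i=10: run of 'G' x 5 -> '5G'
  i=15: run of 'H' x 2 -> '2H'
  i=17: run of 'D' x 3 -> '3D'

RLE = 8D2E5G2H3D


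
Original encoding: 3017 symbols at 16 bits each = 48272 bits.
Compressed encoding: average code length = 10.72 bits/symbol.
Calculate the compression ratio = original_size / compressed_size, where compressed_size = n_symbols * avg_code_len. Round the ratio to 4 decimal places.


original_size = n_symbols * orig_bits = 3017 * 16 = 48272 bits
compressed_size = n_symbols * avg_code_len = 3017 * 10.72 = 32342.24 bits
ratio = original_size / compressed_size = 48272 / 32342.24 = 1.4925

Compression ratio = 1.4925


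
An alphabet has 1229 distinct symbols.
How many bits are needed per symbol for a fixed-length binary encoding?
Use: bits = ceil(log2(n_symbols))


log2(1229) = 10.2633
Bracket: 2^10 = 1024 < 1229 <= 2^11 = 2048
So ceil(log2(1229)) = 11

bits = ceil(log2(1229)) = ceil(10.2633) = 11 bits


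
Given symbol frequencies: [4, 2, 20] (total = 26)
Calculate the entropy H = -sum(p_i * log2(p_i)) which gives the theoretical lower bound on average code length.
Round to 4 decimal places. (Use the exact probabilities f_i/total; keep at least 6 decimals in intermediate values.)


Per-symbol terms -p_i * log2(p_i) with p_i = f_i/26:
  p = 4/26 = 0.153846: log2(p) = -2.700440, -p*log2(p) = 0.415452
  p = 2/26 = 0.076923: log2(p) = -3.700440, -p*log2(p) = 0.284649
  p = 20/26 = 0.769231: log2(p) = -0.378512, -p*log2(p) = 0.291163
H = 0.415452 + 0.284649 + 0.291163 = 0.991264

H = 0.9913 bits/symbol


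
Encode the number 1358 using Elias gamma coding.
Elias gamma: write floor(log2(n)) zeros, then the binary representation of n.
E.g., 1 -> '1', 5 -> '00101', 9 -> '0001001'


num_bits = floor(log2(1358)) + 1 = 11
leading_zeros = num_bits - 1 = 10
binary(1358) = 10101001110

Elias gamma(1358) = '0000000000' + '10101001110' = 000000000010101001110 (21 bits)


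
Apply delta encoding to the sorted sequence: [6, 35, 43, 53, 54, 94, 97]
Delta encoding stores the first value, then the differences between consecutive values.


First value: 6
Deltas:
  35 - 6 = 29
  43 - 35 = 8
  53 - 43 = 10
  54 - 53 = 1
  94 - 54 = 40
  97 - 94 = 3


Delta encoded: [6, 29, 8, 10, 1, 40, 3]


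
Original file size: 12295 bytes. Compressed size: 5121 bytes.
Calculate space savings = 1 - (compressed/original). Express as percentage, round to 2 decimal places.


ratio = compressed/original = 5121/12295 = 0.416511
savings = 1 - ratio = 1 - 0.416511 = 0.583489
as a percentage: 0.583489 * 100 = 58.35%

Space savings = 1 - 5121/12295 = 58.35%


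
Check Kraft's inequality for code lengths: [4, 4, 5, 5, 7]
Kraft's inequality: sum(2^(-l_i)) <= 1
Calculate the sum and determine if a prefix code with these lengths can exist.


Sum = 2^(-4) + 2^(-4) + 2^(-5) + 2^(-5) + 2^(-7)
    = 0.0625 + 0.0625 + 0.03125 + 0.03125 + 0.0078125
    = 25/128 = 0.1953125
Since 0.1953125 <= 1, Kraft's inequality IS satisfied.
A prefix code with these lengths CAN exist.

Kraft sum = 0.1953125. Satisfied.


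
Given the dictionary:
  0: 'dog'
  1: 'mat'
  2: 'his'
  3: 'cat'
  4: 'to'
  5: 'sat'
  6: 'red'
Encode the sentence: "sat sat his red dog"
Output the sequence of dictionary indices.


Look up each word in the dictionary:
  'sat' -> 5
  'sat' -> 5
  'his' -> 2
  'red' -> 6
  'dog' -> 0

Encoded: [5, 5, 2, 6, 0]


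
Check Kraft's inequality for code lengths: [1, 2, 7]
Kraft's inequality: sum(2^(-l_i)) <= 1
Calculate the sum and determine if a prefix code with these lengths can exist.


Sum = 2^(-1) + 2^(-2) + 2^(-7)
    = 0.5 + 0.25 + 0.0078125
    = 97/128 = 0.7578125
Since 0.7578125 <= 1, Kraft's inequality IS satisfied.
A prefix code with these lengths CAN exist.

Kraft sum = 0.7578125. Satisfied.


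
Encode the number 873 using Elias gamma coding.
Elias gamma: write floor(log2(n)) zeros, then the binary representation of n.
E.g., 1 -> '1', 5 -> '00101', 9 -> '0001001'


num_bits = floor(log2(873)) + 1 = 10
leading_zeros = num_bits - 1 = 9
binary(873) = 1101101001

Elias gamma(873) = '000000000' + '1101101001' = 0000000001101101001 (19 bits)


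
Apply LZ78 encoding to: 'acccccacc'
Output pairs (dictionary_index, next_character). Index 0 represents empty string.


LZ78 encoding steps:
Dictionary: {0: ''}
Step 1: w='' (idx 0), next='a' -> output (0, 'a'), add 'a' as idx 1
Step 2: w='' (idx 0), next='c' -> output (0, 'c'), add 'c' as idx 2
Step 3: w='c' (idx 2), next='c' -> output (2, 'c'), add 'cc' as idx 3
Step 4: w='cc' (idx 3), next='a' -> output (3, 'a'), add 'cca' as idx 4
Step 5: w='cc' (idx 3), end of input -> output (3, '')


Encoded: [(0, 'a'), (0, 'c'), (2, 'c'), (3, 'a'), (3, '')]


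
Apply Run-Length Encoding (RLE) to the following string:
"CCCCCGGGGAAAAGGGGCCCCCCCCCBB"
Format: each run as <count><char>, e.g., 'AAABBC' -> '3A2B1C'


Scanning runs left to right:
  i=0: run of 'C' x 5 -> '5C'
  i=5: run of 'G' x 4 -> '4G'
  i=9: run of 'A' x 4 -> '4A'
  i=13: run of 'G' x 4 -> '4G'
  i=17: run of 'C' x 9 -> '9C'
  i=26: run of 'B' x 2 -> '2B'

RLE = 5C4G4A4G9C2B


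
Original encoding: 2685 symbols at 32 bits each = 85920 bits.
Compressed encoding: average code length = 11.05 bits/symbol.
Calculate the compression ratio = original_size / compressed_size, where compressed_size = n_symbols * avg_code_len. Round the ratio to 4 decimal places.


original_size = n_symbols * orig_bits = 2685 * 32 = 85920 bits
compressed_size = n_symbols * avg_code_len = 2685 * 11.05 = 29669.25 bits
ratio = original_size / compressed_size = 85920 / 29669.25 = 2.8959

Compression ratio = 2.8959


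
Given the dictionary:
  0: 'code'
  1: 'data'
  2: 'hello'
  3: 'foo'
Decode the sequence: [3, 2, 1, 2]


Look up each index in the dictionary:
  3 -> 'foo'
  2 -> 'hello'
  1 -> 'data'
  2 -> 'hello'

Decoded: "foo hello data hello"


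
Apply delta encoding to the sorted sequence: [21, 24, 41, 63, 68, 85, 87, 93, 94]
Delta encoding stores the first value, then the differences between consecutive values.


First value: 21
Deltas:
  24 - 21 = 3
  41 - 24 = 17
  63 - 41 = 22
  68 - 63 = 5
  85 - 68 = 17
  87 - 85 = 2
  93 - 87 = 6
  94 - 93 = 1


Delta encoded: [21, 3, 17, 22, 5, 17, 2, 6, 1]


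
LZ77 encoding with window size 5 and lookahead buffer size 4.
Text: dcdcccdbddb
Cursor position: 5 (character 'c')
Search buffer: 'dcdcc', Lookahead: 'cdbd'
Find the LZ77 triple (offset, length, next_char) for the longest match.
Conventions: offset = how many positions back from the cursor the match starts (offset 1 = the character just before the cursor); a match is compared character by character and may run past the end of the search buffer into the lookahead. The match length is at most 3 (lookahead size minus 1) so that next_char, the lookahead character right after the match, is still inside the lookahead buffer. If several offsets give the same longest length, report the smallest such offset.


Try each offset into the search buffer:
  offset=1 (pos 4, char 'c'): match length 1
  offset=2 (pos 3, char 'c'): match length 1
  offset=3 (pos 2, char 'd'): match length 0
  offset=4 (pos 1, char 'c'): match length 2
  offset=5 (pos 0, char 'd'): match length 0
Longest match has length 2 at offset 4.
next_char = character at position 5 + 2 = 7 -> 'b'

Best match: offset=4, length=2 (matching 'cd' starting at position 1)
LZ77 triple: (4, 2, 'b')


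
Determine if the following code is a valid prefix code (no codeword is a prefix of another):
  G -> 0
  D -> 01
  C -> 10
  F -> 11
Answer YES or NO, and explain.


Checking each pair (does one codeword prefix another?):
  G='0' vs D='01': prefix -- VIOLATION

NO -- this is NOT a valid prefix code. G (0) is a prefix of D (01).


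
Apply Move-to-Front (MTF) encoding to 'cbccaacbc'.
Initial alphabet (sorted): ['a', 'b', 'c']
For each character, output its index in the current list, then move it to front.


MTF encoding:
'c': index 2 in ['a', 'b', 'c'] -> ['c', 'a', 'b']
'b': index 2 in ['c', 'a', 'b'] -> ['b', 'c', 'a']
'c': index 1 in ['b', 'c', 'a'] -> ['c', 'b', 'a']
'c': index 0 in ['c', 'b', 'a'] -> ['c', 'b', 'a']
'a': index 2 in ['c', 'b', 'a'] -> ['a', 'c', 'b']
'a': index 0 in ['a', 'c', 'b'] -> ['a', 'c', 'b']
'c': index 1 in ['a', 'c', 'b'] -> ['c', 'a', 'b']
'b': index 2 in ['c', 'a', 'b'] -> ['b', 'c', 'a']
'c': index 1 in ['b', 'c', 'a'] -> ['c', 'b', 'a']


Output: [2, 2, 1, 0, 2, 0, 1, 2, 1]


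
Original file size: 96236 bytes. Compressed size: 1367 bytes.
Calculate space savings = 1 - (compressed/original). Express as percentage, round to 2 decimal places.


ratio = compressed/original = 1367/96236 = 0.014205
savings = 1 - ratio = 1 - 0.014205 = 0.985795
as a percentage: 0.985795 * 100 = 98.58%

Space savings = 1 - 1367/96236 = 98.58%


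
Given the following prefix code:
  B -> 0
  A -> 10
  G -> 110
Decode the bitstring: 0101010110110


Decoding step by step:
Bits 0 -> B
Bits 10 -> A
Bits 10 -> A
Bits 10 -> A
Bits 110 -> G
Bits 110 -> G


Decoded message: BAAAGG


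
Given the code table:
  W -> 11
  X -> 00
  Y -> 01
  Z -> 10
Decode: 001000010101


Decoding:
00 -> X
10 -> Z
00 -> X
01 -> Y
01 -> Y
01 -> Y


Result: XZXYYY


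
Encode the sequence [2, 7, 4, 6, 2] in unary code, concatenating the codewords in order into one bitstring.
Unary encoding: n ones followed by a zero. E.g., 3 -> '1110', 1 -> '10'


Encode each number as n ones followed by a terminating 0:
  2 -> 110 (3 bits)
  7 -> 11111110 (8 bits)
  4 -> 11110 (5 bits)
  6 -> 1111110 (7 bits)
  2 -> 110 (3 bits)
Total length = 3 + 8 + 5 + 7 + 3 = 26 bits.

Unary([2, 7, 4, 6, 2]) = 11011111110111101111110110 (26 bits)


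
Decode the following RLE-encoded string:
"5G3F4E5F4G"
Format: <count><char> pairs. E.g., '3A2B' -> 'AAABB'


Expanding each <count><char> pair:
  5G -> 'GGGGG'
  3F -> 'FFF'
  4E -> 'EEEE'
  5F -> 'FFFFF'
  4G -> 'GGGG'

Decoded = GGGGGFFFEEEEFFFFFGGGG


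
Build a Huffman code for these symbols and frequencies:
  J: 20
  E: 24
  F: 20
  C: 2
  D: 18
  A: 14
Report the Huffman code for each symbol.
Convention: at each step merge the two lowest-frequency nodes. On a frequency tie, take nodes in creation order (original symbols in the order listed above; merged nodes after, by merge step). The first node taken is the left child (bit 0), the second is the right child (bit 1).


Huffman tree construction:
Step 1: Merge C(2) + A(14) = 16
Step 2: Merge (C+A)(16) + D(18) = 34
Step 3: Merge J(20) + F(20) = 40
Step 4: Merge E(24) + ((C+A)+D)(34) = 58
Step 5: Merge (J+F)(40) + (E+((C+A)+D))(58) = 98
Read each symbol's code off the tree from the root (left child = 0, right child = 1).

Codes:
  J: 00 (length 2)
  E: 10 (length 2)
  F: 01 (length 2)
  C: 1100 (length 4)
  D: 111 (length 3)
  A: 1101 (length 4)
Average code length: 246/98 = 2.5102 bits/symbol


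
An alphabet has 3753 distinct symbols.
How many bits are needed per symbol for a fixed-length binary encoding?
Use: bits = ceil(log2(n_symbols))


log2(3753) = 11.8738
Bracket: 2^11 = 2048 < 3753 <= 2^12 = 4096
So ceil(log2(3753)) = 12

bits = ceil(log2(3753)) = ceil(11.8738) = 12 bits


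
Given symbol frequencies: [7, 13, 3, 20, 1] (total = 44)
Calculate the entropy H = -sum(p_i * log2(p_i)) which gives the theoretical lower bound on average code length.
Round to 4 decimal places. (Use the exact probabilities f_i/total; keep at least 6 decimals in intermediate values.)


Per-symbol terms -p_i * log2(p_i) with p_i = f_i/44:
  p = 7/44 = 0.159091: log2(p) = -2.652077, -p*log2(p) = 0.421921
  p = 13/44 = 0.295455: log2(p) = -1.758992, -p*log2(p) = 0.519702
  p = 3/44 = 0.068182: log2(p) = -3.874469, -p*log2(p) = 0.264168
  p = 20/44 = 0.454545: log2(p) = -1.137504, -p*log2(p) = 0.517047
  p = 1/44 = 0.022727: log2(p) = -5.459432, -p*log2(p) = 0.124078
H = 0.421921 + 0.519702 + 0.264168 + 0.517047 + 0.124078 = 1.846916

H = 1.8469 bits/symbol


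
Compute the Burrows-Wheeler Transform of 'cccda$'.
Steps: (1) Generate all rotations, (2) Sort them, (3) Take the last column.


Rotations (sorted):
  0: $cccda -> last char: a
  1: a$cccd -> last char: d
  2: cccda$ -> last char: $
  3: ccda$c -> last char: c
  4: cda$cc -> last char: c
  5: da$ccc -> last char: c


BWT = ad$ccc


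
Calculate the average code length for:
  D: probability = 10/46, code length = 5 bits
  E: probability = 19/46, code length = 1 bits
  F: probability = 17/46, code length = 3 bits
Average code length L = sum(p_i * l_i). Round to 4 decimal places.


Weighted contributions p_i * l_i:
  D: (10/46) * 5 = 50/46
  E: (19/46) * 1 = 19/46
  F: (17/46) * 3 = 51/46
Sum = (50 + 19 + 51)/46 = 120/46

L = 120/46 = 2.6087 bits/symbol
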